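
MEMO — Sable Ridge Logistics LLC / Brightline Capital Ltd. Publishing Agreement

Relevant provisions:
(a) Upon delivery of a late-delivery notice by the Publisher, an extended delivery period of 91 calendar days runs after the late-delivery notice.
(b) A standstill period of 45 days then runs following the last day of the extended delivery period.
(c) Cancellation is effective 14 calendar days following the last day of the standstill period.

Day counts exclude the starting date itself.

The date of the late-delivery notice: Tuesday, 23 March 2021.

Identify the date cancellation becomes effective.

20 August 2021

The last day of the extended delivery period: 91 calendar days after 23 March 2021 is 22 June 2021.
Adding 45 calendar days to 22 June 2021 gives 6 August 2021, which is the last day of the standstill period.
The date cancellation becomes effective: 6 August 2021 + 14 days = 20 August 2021.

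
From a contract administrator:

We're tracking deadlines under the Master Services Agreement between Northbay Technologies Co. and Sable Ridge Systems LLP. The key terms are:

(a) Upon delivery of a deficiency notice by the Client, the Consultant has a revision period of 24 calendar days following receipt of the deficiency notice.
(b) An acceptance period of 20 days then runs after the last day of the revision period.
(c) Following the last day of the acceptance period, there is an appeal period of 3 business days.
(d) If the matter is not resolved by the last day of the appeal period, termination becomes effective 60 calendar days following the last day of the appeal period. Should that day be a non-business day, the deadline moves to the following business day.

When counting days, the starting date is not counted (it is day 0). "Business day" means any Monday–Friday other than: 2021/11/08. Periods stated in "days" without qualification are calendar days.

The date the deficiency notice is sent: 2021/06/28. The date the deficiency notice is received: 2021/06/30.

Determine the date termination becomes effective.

The last day of the revision period: 2021/06/30 + 24 days = 2021/07/24.
The last day of the acceptance period: 2021/07/24 + 20 days = 2021/08/13.
The last day of the appeal period: counting 3 business days from Friday, 2021/08/13 (Aug 16, Aug 17, Aug 18, skipping weekends) reaches Wednesday, 2021/08/18.
Adding 60 calendar days to 2021/08/18 gives 2021/10/17, which is the date termination becomes effective. That falls on a Sunday, so it rolls to the next business day, Monday, 2021/10/18.

2021/10/18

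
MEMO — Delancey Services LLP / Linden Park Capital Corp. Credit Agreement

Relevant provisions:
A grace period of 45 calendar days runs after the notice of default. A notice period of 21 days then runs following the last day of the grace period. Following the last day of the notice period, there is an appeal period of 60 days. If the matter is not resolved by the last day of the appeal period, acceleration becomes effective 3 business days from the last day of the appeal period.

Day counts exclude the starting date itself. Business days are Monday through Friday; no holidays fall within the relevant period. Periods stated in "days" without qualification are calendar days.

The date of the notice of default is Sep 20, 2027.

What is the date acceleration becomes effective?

Adding 45 calendar days to Sep 20, 2027 gives Nov 4, 2027, which is the last day of the grace period.
Adding 21 calendar days to Nov 4, 2027 gives Nov 25, 2027, which is the last day of the notice period.
The last day of the appeal period: Nov 25, 2027 + 60 days = Jan 24, 2028.
From Monday, Jan 24, 2028, 3 business days (Jan 25, Jan 26, Jan 27, skipping weekends) brings us to Thursday, Jan 27, 2028, which is the date acceleration becomes effective.

Jan 27, 2028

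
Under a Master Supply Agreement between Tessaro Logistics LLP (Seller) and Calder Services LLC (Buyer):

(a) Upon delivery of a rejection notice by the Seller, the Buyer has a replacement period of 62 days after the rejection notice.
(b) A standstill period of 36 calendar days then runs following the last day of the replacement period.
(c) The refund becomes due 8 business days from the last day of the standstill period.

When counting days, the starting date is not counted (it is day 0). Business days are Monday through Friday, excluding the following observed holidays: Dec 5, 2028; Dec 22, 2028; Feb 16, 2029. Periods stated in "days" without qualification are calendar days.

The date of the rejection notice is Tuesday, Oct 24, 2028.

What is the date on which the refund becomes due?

Feb 9, 2029

The last day of the replacement period: Oct 24, 2028 + 62 days = Dec 25, 2028.
The last day of the standstill period: Dec 25, 2028 + 36 days = Jan 30, 2029.
The date on which the refund becomes due: 8 business days after Tuesday, Jan 30, 2029, skipping weekends — Jan 31, Feb 1, Feb 2, Feb 5, Feb 6, Feb 7, Feb 8, Feb 9 — lands on Friday, Feb 9, 2029.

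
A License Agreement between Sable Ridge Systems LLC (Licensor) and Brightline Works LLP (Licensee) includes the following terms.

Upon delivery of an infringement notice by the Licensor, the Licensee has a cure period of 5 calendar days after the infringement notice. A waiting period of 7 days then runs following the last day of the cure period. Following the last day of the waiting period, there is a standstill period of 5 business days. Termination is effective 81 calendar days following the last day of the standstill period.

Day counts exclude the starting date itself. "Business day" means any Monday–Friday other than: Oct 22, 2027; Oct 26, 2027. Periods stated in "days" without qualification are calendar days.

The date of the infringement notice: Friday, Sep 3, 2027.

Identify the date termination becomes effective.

Adding 5 calendar days to Sep 3, 2027 gives Sep 8, 2027, which is the last day of the cure period.
The last day of the waiting period: Sep 8, 2027 + 7 days = Sep 15, 2027.
From Wednesday, Sep 15, 2027, 5 business days (Sep 16, Sep 17, Sep 20, Sep 21, Sep 22, skipping weekends) brings us to Wednesday, Sep 22, 2027, which is the last day of the standstill period.
Adding 81 calendar days to Sep 22, 2027 gives Dec 12, 2027, which is the date termination becomes effective.

Dec 12, 2027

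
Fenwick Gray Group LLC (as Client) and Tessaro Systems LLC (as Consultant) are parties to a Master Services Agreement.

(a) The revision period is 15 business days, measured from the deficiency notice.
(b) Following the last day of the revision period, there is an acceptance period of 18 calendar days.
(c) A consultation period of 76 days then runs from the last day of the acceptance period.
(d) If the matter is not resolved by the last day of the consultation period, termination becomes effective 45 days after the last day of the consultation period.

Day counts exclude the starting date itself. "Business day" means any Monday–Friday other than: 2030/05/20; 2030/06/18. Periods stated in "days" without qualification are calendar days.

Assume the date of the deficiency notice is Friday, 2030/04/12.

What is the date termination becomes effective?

From Friday, 2030/04/12, 15 business days (Apr 15, Apr 16, Apr 17, Apr 18, …, May 1, May 2, May 3, skipping weekends) brings us to Friday, 2030/05/03, which is the last day of the revision period.
The last day of the acceptance period: 18 calendar days after 2030/05/03 is 2030/05/21.
The last day of the consultation period: 2030/05/21 + 76 days = 2030/08/05.
The date termination becomes effective: 2030/08/05 + 45 days = 2030/09/19.

2030/09/19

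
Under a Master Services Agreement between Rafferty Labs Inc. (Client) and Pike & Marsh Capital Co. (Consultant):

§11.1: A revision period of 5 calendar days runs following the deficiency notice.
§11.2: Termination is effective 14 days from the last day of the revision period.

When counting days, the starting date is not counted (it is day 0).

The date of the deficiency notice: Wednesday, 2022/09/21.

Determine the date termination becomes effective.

2022/10/10

The last day of the revision period: 2022/09/21 + 5 days = 2022/09/26.
The date termination becomes effective: 2022/09/26 + 14 days = 2022/10/10.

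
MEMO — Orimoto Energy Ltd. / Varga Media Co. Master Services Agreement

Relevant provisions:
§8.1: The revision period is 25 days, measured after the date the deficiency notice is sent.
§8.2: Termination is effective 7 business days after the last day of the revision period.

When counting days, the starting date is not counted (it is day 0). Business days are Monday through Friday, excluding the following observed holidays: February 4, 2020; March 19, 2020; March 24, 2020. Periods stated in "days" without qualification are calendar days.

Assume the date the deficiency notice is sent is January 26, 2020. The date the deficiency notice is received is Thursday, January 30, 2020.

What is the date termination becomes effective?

The last day of the revision period: January 26, 2020 + 25 days = February 20, 2020.
The date termination becomes effective: 7 business days after Thursday, February 20, 2020, skipping weekends — Feb 21, Feb 24, Feb 25, Feb 26, Feb 27, Feb 28, Mar 2 — lands on Monday, March 2, 2020.

March 2, 2020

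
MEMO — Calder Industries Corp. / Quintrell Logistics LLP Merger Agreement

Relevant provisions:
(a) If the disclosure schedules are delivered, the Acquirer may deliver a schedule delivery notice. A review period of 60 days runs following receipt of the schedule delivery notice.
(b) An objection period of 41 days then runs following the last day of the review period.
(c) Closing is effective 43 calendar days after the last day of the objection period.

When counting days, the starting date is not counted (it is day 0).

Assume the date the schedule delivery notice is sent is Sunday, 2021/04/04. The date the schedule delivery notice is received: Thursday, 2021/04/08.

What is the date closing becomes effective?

2021/08/30

Adding 60 calendar days to 2021/04/08 gives 2021/06/07, which is the last day of the review period.
The last day of the objection period: 2021/06/07 + 41 days = 2021/07/18.
Adding 43 calendar days to 2021/07/18 gives 2021/08/30, which is the date closing becomes effective.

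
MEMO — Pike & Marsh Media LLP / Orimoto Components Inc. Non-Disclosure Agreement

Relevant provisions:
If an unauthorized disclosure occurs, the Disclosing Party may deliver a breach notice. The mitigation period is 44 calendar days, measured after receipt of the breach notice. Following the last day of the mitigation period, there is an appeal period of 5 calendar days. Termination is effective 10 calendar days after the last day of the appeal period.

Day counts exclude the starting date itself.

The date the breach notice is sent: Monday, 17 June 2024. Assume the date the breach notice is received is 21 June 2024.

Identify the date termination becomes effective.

The last day of the mitigation period: 44 calendar days after 21 June 2024 is 4 August 2024.
The last day of the appeal period: 4 August 2024 + 5 days = 9 August 2024.
The date termination becomes effective: 10 calendar days after 9 August 2024 is 19 August 2024.

19 August 2024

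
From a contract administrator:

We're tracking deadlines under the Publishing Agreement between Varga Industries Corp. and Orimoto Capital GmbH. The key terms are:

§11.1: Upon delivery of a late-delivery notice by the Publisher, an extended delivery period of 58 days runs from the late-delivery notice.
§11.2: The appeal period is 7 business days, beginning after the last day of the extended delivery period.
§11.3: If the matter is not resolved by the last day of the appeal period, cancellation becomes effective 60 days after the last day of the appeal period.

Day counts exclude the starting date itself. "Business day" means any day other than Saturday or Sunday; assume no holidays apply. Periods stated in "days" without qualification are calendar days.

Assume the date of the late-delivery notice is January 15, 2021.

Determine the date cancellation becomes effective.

May 22, 2021

The last day of the extended delivery period: January 15, 2021 + 58 days = March 14, 2021.
The last day of the appeal period: 7 business days after Sunday, March 14, 2021, skipping weekends — Mar 15, Mar 16, Mar 17, Mar 18, Mar 19, Mar 22, Mar 23 — lands on Tuesday, March 23, 2021.
The date cancellation becomes effective: March 23, 2021 + 60 days = May 22, 2021.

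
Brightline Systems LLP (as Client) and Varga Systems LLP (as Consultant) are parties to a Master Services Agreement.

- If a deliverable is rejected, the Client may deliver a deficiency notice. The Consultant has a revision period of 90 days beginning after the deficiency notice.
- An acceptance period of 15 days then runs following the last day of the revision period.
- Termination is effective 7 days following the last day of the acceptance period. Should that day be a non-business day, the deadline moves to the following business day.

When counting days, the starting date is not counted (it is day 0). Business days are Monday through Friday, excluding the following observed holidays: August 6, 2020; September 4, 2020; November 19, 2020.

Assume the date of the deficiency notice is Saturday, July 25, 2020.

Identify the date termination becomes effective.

Adding 90 calendar days to July 25, 2020 gives October 23, 2020, which is the last day of the revision period.
The last day of the acceptance period: October 23, 2020 + 15 days = November 7, 2020.
Adding 7 calendar days to November 7, 2020 gives November 14, 2020, which is the date termination becomes effective. That falls on a Saturday, so it rolls to the next business day, Monday, November 16, 2020.

November 16, 2020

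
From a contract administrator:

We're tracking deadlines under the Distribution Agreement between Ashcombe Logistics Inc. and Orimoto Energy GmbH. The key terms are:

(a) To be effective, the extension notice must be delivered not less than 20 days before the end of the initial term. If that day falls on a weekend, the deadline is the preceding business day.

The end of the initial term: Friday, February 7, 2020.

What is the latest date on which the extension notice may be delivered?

February 7, 2020 minus 20 days is January 18, 2020. That is a Saturday, so the deadline moves back to Friday, January 17, 2020.

January 17, 2020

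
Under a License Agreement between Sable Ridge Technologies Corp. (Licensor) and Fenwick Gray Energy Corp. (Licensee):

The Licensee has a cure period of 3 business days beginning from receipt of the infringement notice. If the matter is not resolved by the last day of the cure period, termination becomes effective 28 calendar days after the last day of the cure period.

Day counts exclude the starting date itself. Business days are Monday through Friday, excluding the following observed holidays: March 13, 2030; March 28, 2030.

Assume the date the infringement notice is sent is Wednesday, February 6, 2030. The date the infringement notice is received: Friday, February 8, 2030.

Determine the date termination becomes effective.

March 13, 2030

From Friday, February 8, 2030, 3 business days (Feb 11, Feb 12, Feb 13, skipping weekends) brings us to Wednesday, February 13, 2030, which is the last day of the cure period.
The date termination becomes effective: February 13, 2030 + 28 days = March 13, 2030.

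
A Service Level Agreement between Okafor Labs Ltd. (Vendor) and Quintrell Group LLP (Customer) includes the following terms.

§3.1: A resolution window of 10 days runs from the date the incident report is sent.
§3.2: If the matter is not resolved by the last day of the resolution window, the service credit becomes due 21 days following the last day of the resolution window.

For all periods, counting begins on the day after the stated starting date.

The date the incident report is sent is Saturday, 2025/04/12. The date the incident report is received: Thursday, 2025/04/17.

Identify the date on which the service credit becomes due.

The last day of the resolution window: 2025/04/12 + 10 days = 2025/04/22.
Adding 21 calendar days to 2025/04/22 gives 2025/05/13, which is the date on which the service credit becomes due.

2025/05/13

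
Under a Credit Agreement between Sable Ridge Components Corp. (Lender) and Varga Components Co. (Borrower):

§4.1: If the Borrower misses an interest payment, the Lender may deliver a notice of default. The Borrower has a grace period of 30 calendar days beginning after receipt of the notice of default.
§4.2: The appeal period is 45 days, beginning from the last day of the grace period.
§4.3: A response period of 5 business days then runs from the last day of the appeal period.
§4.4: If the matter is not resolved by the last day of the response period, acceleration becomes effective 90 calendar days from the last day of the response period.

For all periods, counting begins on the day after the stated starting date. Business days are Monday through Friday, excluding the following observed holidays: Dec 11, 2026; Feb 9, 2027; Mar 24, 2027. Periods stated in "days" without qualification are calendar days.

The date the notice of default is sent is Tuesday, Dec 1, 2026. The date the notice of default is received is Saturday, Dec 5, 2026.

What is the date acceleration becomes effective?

The last day of the grace period: Dec 5, 2026 + 30 days = Jan 4, 2027.
The last day of the appeal period: 45 calendar days after Jan 4, 2027 is Feb 18, 2027.
The last day of the response period: counting 5 business days from Thursday, Feb 18, 2027 (Feb 19, Feb 22, Feb 23, Feb 24, Feb 25, skipping weekends) reaches Thursday, Feb 25, 2027.
The date acceleration becomes effective: Feb 25, 2027 + 90 days = May 26, 2027.

May 26, 2027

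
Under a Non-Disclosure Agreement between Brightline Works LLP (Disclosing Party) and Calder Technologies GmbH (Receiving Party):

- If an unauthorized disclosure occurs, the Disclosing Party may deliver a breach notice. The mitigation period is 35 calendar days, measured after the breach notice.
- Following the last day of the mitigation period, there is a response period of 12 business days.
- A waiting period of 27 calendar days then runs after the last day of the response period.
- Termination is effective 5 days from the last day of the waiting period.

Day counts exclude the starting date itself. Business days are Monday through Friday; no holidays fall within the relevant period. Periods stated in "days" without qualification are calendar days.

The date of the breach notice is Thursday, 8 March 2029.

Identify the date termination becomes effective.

1 June 2029

The last day of the mitigation period: 8 March 2029 + 35 days = 12 April 2029.
The last day of the response period: 12 business days after Thursday, 12 April 2029, skipping weekends — Apr 13, Apr 16, Apr 17, Apr 18, …, Apr 26, Apr 27, Apr 30 — lands on Monday, 30 April 2029.
The last day of the waiting period: 27 calendar days after 30 April 2029 is 27 May 2029.
Adding 5 calendar days to 27 May 2029 gives 1 June 2029, which is the date termination becomes effective.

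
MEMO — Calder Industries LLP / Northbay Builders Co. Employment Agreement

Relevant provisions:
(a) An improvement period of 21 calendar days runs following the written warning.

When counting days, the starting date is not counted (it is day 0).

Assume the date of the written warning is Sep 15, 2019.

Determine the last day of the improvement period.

Oct 6, 2019

The last day of the improvement period: Sep 15, 2019 + 21 days = Oct 6, 2019.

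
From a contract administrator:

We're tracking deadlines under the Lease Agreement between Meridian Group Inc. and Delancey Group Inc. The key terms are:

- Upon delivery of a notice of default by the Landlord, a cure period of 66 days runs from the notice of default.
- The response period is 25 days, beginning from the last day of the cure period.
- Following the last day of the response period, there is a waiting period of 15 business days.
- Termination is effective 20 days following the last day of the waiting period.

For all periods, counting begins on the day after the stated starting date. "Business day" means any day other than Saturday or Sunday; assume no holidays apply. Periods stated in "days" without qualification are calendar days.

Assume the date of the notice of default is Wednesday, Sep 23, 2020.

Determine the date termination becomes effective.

Feb 2, 2021

The last day of the cure period: Sep 23, 2020 + 66 days = Nov 28, 2020.
Adding 25 calendar days to Nov 28, 2020 gives Dec 23, 2020, which is the last day of the response period.
The last day of the waiting period: 15 business days after Wednesday, Dec 23, 2020, skipping weekends — Dec 24, Dec 25, Dec 28, Dec 29, …, Jan 11, Jan 12, Jan 13 — lands on Wednesday, Jan 13, 2021.
The date termination becomes effective: 20 calendar days after Jan 13, 2021 is Feb 2, 2021.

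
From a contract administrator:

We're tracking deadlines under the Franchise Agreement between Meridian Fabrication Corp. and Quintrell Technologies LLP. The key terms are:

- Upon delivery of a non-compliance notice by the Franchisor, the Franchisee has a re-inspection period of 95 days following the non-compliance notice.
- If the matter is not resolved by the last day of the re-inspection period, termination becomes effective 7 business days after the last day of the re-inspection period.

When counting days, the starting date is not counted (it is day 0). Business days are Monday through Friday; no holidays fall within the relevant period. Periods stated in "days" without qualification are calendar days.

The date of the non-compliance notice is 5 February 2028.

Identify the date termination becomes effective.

The last day of the re-inspection period: 95 calendar days after 5 February 2028 is 10 May 2028.
From Wednesday, 10 May 2028, 7 business days (May 11, May 12, May 15, May 16, May 17, May 18, May 19, skipping weekends) brings us to Friday, 19 May 2028, which is the date termination becomes effective.

19 May 2028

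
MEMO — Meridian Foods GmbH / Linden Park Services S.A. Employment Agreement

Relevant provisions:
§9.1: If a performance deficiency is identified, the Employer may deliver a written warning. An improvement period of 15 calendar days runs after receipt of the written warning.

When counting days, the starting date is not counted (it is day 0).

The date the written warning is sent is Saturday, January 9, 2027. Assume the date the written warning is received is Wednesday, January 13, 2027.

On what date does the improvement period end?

January 28, 2027

The last day of the improvement period: 15 calendar days after January 13, 2027 is January 28, 2027.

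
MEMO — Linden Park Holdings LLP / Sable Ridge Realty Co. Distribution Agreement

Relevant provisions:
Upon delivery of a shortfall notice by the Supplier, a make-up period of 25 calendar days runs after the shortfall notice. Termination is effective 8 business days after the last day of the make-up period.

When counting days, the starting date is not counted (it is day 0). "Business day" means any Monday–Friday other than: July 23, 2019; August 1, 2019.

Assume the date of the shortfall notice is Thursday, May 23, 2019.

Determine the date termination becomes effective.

June 27, 2019

The last day of the make-up period: May 23, 2019 + 25 days = June 17, 2019.
The date termination becomes effective: counting 8 business days from Monday, June 17, 2019 (Jun 18, Jun 19, Jun 20, Jun 21, Jun 24, Jun 25, Jun 26, Jun 27, skipping weekends) reaches Thursday, June 27, 2019.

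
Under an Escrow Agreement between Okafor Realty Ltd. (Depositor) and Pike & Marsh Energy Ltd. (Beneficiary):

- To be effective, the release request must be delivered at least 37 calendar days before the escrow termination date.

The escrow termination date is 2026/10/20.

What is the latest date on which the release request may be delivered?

2026/09/13

2026/10/20 minus 37 days is 2026/09/13.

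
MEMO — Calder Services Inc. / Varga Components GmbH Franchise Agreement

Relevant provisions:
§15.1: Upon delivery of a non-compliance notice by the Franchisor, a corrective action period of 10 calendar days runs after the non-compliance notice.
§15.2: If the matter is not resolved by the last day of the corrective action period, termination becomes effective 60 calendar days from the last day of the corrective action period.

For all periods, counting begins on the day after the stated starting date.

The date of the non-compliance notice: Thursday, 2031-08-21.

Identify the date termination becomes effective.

The last day of the corrective action period: 2031-08-21 + 10 days = 2031-08-31.
The date termination becomes effective: 60 calendar days after 2031-08-31 is 2031-10-30.

2031-10-30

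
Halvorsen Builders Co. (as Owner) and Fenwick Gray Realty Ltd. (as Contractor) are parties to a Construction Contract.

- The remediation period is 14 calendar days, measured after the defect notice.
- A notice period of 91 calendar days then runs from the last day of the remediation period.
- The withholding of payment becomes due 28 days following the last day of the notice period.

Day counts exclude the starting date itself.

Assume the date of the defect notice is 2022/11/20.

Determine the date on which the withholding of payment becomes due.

The last day of the remediation period: 2022/11/20 + 14 days = 2022/12/04.
The last day of the notice period: 91 calendar days after 2022/12/04 is 2023/03/05.
The date on which the withholding of payment becomes due: 28 calendar days after 2023/03/05 is 2023/04/02.

2023/04/02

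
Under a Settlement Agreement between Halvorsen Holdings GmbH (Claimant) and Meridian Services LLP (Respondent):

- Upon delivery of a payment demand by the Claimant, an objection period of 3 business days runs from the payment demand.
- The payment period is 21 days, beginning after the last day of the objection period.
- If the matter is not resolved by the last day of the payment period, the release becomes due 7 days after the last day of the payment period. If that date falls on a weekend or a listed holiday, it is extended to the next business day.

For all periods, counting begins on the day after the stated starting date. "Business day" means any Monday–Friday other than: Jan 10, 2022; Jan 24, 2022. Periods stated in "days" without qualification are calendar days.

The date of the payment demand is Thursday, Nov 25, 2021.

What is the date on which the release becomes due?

The last day of the objection period: counting 3 business days from Thursday, Nov 25, 2021 (Nov 26, Nov 29, Nov 30, skipping weekends) reaches Tuesday, Nov 30, 2021.
Adding 21 calendar days to Nov 30, 2021 gives Dec 21, 2021, which is the last day of the payment period.
The date on which the release becomes due: 7 calendar days after Dec 21, 2021 is Dec 28, 2021. Dec 28, 2021 is a Tuesday and is not a listed holiday, so no roll-forward applies.

Dec 28, 2021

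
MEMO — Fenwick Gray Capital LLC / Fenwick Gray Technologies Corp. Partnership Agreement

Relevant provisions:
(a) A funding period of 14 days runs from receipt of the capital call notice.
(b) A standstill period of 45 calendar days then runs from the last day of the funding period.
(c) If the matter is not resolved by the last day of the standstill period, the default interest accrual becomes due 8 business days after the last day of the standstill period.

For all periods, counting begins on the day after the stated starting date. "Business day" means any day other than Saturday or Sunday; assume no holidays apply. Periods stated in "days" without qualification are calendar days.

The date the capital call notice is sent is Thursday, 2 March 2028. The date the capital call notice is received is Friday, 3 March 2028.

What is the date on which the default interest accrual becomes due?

The last day of the funding period: 14 calendar days after 3 March 2028 is 17 March 2028.
Adding 45 calendar days to 17 March 2028 gives 1 May 2028, which is the last day of the standstill period.
The date on which the default interest accrual becomes due: 8 business days after Monday, 1 May 2028, skipping weekends — May 2, May 3, May 4, May 5, May 8, May 9, May 10, May 11 — lands on Thursday, 11 May 2028.

11 May 2028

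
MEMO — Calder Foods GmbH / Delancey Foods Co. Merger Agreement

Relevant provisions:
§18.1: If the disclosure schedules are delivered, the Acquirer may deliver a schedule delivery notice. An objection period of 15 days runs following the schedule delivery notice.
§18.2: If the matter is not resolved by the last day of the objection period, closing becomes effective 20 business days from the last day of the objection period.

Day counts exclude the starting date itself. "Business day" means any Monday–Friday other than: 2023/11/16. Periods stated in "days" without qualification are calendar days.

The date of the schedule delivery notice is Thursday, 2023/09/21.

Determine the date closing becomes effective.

The last day of the objection period: 2023/09/21 + 15 days = 2023/10/06.
The date closing becomes effective: counting 20 business days from Friday, 2023/10/06 (Oct 9, Oct 10, Oct 11, Oct 12, …, Nov 1, Nov 2, Nov 3, skipping weekends) reaches Friday, 2023/11/03.

2023/11/03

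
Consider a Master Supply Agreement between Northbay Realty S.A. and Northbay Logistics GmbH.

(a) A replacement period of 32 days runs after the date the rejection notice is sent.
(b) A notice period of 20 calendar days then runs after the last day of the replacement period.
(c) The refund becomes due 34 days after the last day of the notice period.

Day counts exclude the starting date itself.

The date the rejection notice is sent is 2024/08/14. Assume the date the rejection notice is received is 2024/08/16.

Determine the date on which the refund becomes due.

Adding 32 calendar days to 2024/08/14 gives 2024/09/15, which is the last day of the replacement period.
The last day of the notice period: 2024/09/15 + 20 days = 2024/10/05.
Adding 34 calendar days to 2024/10/05 gives 2024/11/08, which is the date on which the refund becomes due.

2024/11/08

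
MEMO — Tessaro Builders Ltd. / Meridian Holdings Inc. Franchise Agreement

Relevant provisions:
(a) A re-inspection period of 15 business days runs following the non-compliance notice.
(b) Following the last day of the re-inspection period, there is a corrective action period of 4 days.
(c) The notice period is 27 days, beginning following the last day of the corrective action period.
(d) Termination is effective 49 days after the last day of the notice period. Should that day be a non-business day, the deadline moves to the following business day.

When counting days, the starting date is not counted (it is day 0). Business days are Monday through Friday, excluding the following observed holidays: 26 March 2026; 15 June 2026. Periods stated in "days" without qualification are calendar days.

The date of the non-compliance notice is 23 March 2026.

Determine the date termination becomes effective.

3 July 2026

The last day of the re-inspection period: 15 business days after Monday, 23 March 2026, skipping weekends and the listed holiday on Mar 26 — Mar 24, Mar 25, Mar 27, Mar 30, …, Apr 10, Apr 13, Apr 14 — lands on Tuesday, 14 April 2026.
The last day of the corrective action period: 14 April 2026 + 4 days = 18 April 2026.
The last day of the notice period: 27 calendar days after 18 April 2026 is 15 May 2026.
The date termination becomes effective: 49 calendar days after 15 May 2026 is 3 July 2026. 3 July 2026 is a Friday and is not a listed holiday, so no roll-forward applies.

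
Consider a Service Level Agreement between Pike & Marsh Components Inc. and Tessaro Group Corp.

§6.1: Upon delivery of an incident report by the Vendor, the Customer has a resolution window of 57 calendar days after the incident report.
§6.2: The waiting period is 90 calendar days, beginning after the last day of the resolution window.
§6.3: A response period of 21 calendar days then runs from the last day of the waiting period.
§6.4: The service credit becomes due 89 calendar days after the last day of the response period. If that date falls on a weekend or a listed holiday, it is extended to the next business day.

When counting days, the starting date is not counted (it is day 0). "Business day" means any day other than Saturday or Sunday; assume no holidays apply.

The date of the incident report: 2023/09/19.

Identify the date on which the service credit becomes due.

The last day of the resolution window: 57 calendar days after 2023/09/19 is 2023/11/15.
The last day of the waiting period: 90 calendar days after 2023/11/15 is 2024/02/13.
Adding 21 calendar days to 2024/02/13 gives 2024/03/05, which is the last day of the response period.
The date on which the service credit becomes due: 89 calendar days after 2024/03/05 is 2024/06/02. That falls on a Sunday, so it rolls to the next business day, Monday, 2024/06/03.

2024/06/03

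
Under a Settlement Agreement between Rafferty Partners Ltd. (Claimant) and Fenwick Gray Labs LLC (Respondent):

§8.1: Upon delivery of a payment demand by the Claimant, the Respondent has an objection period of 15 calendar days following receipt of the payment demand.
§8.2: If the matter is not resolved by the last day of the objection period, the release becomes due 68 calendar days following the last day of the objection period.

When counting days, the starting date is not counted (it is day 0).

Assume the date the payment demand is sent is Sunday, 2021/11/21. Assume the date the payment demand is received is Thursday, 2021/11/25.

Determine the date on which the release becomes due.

2022/02/16

The last day of the objection period: 2021/11/25 + 15 days = 2021/12/10.
The date on which the release becomes due: 68 calendar days after 2021/12/10 is 2022/02/16.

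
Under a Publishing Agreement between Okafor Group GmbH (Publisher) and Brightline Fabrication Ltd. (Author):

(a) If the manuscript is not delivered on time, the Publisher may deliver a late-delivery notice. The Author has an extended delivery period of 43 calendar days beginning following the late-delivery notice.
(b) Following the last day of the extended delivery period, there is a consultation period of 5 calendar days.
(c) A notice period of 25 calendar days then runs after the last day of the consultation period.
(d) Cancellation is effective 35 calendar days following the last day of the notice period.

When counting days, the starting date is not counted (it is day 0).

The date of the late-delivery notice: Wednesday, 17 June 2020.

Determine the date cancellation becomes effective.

3 October 2020

The last day of the extended delivery period: 43 calendar days after 17 June 2020 is 30 July 2020.
The last day of the consultation period: 30 July 2020 + 5 days = 4 August 2020.
The last day of the notice period: 25 calendar days after 4 August 2020 is 29 August 2020.
Adding 35 calendar days to 29 August 2020 gives 3 October 2020, which is the date cancellation becomes effective.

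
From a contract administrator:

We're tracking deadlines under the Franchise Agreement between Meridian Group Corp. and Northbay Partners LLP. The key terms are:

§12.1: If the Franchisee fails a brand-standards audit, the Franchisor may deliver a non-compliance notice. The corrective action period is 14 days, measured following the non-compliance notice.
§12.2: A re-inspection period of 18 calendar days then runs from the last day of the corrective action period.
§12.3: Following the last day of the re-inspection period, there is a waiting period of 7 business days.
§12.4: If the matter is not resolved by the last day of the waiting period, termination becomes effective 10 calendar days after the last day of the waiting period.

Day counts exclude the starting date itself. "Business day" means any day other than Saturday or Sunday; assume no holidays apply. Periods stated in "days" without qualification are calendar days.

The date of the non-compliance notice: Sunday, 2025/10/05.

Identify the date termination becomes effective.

2025/11/27

The last day of the corrective action period: 14 calendar days after 2025/10/05 is 2025/10/19.
The last day of the re-inspection period: 18 calendar days after 2025/10/19 is 2025/11/06.
The last day of the waiting period: 7 business days after Thursday, 2025/11/06, skipping weekends — Nov 7, Nov 10, Nov 11, Nov 12, Nov 13, Nov 14, Nov 17 — lands on Monday, 2025/11/17.
Adding 10 calendar days to 2025/11/17 gives 2025/11/27, which is the date termination becomes effective.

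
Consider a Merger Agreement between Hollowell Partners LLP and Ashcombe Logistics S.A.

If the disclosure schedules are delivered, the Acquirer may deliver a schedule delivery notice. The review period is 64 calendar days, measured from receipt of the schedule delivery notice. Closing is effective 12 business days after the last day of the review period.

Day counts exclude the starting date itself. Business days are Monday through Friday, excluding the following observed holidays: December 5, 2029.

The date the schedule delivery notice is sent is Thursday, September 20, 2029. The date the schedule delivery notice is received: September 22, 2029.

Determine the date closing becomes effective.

The last day of the review period: 64 calendar days after September 22, 2029 is November 25, 2029.
The date closing becomes effective: 12 business days after Sunday, November 25, 2029, skipping weekends and the listed holiday on Dec 5 — Nov 26, Nov 27, Nov 28, Nov 29, …, Dec 10, Dec 11, Dec 12 — lands on Wednesday, December 12, 2029.

December 12, 2029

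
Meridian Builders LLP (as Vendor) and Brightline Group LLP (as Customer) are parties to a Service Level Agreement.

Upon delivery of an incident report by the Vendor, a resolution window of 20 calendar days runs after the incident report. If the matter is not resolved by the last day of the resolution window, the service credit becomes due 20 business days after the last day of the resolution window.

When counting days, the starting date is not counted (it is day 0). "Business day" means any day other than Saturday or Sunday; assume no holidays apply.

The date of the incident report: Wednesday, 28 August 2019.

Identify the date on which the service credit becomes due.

15 October 2019

The last day of the resolution window: 20 calendar days after 28 August 2019 is 17 September 2019.
The date on which the service credit becomes due: 20 business days after Tuesday, 17 September 2019, skipping weekends — Sep 18, Sep 19, Sep 20, Sep 23, …, Oct 11, Oct 14, Oct 15 — lands on Tuesday, 15 October 2019.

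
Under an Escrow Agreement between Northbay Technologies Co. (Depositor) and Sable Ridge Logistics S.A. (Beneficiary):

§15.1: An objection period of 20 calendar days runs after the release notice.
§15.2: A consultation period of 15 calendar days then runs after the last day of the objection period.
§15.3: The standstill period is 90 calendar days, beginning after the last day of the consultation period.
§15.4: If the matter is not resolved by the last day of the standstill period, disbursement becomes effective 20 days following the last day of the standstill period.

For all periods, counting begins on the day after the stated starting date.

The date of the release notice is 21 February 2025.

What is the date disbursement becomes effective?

16 July 2025

The last day of the objection period: 21 February 2025 + 20 days = 13 March 2025.
The last day of the consultation period: 15 calendar days after 13 March 2025 is 28 March 2025.
Adding 90 calendar days to 28 March 2025 gives 26 June 2025, which is the last day of the standstill period.
The date disbursement becomes effective: 20 calendar days after 26 June 2025 is 16 July 2025.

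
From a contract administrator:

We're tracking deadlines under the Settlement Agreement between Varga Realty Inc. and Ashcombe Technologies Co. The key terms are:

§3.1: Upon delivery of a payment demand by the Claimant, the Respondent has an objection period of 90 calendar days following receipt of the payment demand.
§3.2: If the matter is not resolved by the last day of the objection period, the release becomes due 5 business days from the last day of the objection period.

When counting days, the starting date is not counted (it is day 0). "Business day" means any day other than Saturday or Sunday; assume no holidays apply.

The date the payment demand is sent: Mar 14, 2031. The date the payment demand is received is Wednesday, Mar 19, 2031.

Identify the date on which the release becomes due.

Jun 24, 2031

The last day of the objection period: Mar 19, 2031 + 90 days = Jun 17, 2031.
The date on which the release becomes due: 5 business days after Tuesday, Jun 17, 2031, skipping weekends — Jun 18, Jun 19, Jun 20, Jun 23, Jun 24 — lands on Tuesday, Jun 24, 2031.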